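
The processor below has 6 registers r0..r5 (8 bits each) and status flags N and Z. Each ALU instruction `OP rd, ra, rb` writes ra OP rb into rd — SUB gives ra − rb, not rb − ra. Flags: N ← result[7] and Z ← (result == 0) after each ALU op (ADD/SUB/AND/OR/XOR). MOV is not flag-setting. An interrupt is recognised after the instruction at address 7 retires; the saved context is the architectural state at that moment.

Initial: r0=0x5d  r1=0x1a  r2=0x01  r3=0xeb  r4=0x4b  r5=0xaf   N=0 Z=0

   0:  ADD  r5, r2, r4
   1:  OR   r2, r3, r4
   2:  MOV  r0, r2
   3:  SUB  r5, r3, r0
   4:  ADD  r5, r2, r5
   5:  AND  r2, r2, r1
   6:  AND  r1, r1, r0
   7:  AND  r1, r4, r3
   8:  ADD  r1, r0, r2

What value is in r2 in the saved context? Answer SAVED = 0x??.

after  0: r0=0x5d r1=0x1a r2=0x01 r3=0xeb r4=0x4b r5=0x4c  N=0 Z=0
after  1: r0=0x5d r1=0x1a r2=0xeb r3=0xeb r4=0x4b r5=0x4c  N=1 Z=0
after  2: r0=0xeb r1=0x1a r2=0xeb r3=0xeb r4=0x4b r5=0x4c  N=1 Z=0
after  3: r0=0xeb r1=0x1a r2=0xeb r3=0xeb r4=0x4b r5=0x00  N=0 Z=1
after  4: r0=0xeb r1=0x1a r2=0xeb r3=0xeb r4=0x4b r5=0xeb  N=1 Z=0
after  5: r0=0xeb r1=0x1a r2=0x0a r3=0xeb r4=0x4b r5=0xeb  N=0 Z=0
after  6: r0=0xeb r1=0x0a r2=0x0a r3=0xeb r4=0x4b r5=0xeb  N=0 Z=0
after  7: r0=0xeb r1=0x4b r2=0x0a r3=0xeb r4=0x4b r5=0xeb  N=0 Z=0
-- IRQ taken; context saved, return-PC = 8 --

SAVED = 0x0a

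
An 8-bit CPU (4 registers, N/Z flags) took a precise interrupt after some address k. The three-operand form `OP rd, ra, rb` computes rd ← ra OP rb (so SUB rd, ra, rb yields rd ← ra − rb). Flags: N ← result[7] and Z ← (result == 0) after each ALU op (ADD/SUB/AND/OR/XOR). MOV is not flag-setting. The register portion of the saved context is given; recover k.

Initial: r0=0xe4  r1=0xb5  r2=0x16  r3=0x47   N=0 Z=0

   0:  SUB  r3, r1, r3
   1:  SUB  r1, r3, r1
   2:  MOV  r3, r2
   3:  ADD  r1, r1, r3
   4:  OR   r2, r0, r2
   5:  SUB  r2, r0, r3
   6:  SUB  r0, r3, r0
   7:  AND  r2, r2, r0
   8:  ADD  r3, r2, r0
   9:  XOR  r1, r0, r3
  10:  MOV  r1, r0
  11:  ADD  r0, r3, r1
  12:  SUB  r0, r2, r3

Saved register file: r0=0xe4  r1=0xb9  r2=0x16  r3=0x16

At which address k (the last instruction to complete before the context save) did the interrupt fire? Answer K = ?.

after  0: r0=0xe4 r1=0xb5 r2=0x16 r3=0x6e  N=0 Z=0
after  1: r0=0xe4 r1=0xb9 r2=0x16 r3=0x6e  N=1 Z=0
after  2: r0=0xe4 r1=0xb9 r2=0x16 r3=0x16  N=1 Z=0
-- IRQ taken; context saved, return-PC = 3 --

K = 2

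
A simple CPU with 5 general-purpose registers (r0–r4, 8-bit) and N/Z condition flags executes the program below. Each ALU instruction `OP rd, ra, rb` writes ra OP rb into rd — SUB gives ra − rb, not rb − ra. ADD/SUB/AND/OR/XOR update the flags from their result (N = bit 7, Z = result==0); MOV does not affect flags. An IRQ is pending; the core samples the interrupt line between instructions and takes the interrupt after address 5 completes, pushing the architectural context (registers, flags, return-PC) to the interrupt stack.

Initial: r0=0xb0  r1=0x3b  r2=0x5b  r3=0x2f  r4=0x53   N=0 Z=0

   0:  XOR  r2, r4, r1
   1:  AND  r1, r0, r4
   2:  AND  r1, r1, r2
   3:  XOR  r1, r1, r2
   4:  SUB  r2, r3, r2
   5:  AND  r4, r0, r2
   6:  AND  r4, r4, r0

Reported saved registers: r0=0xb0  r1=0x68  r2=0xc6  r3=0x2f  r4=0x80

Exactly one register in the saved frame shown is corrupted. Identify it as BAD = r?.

after  0: r0=0xb0 r1=0x3b r2=0x68 r3=0x2f r4=0x53  N=0 Z=0
after  1: r0=0xb0 r1=0x10 r2=0x68 r3=0x2f r4=0x53  N=0 Z=0
after  2: r0=0xb0 r1=0x00 r2=0x68 r3=0x2f r4=0x53  N=0 Z=1
after  3: r0=0xb0 r1=0x68 r2=0x68 r3=0x2f r4=0x53  N=0 Z=0
after  4: r0=0xb0 r1=0x68 r2=0xc7 r3=0x2f r4=0x53  N=1 Z=0
after  5: r0=0xb0 r1=0x68 r2=0xc7 r3=0x2f r4=0x80  N=1 Z=0
-- IRQ taken; context saved, return-PC = 6 --
mismatch: r2: reported 0xc6 vs actual 0xc7

BAD = r2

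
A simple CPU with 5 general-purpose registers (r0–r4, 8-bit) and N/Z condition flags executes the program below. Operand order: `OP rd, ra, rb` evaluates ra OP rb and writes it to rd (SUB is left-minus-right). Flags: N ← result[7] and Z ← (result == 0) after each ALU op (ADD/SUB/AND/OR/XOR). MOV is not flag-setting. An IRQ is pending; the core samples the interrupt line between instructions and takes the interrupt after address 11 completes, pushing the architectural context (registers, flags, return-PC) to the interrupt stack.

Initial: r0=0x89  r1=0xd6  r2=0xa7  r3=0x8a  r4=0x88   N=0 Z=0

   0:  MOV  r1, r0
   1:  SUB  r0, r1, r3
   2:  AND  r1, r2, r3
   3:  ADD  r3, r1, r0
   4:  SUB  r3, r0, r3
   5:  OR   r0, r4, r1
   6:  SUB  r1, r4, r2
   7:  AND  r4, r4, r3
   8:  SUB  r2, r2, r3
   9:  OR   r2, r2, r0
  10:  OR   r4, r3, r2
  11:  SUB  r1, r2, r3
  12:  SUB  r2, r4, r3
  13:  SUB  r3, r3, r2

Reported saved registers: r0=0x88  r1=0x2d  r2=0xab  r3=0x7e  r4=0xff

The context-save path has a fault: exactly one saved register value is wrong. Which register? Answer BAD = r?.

BAD = r0

after  0: r0=0x89 r1=0x89 r2=0xa7 r3=0x8a r4=0x88  N=0 Z=0
after  1: r0=0xff r1=0x89 r2=0xa7 r3=0x8a r4=0x88  N=1 Z=0
after  2: r0=0xff r1=0x82 r2=0xa7 r3=0x8a r4=0x88  N=1 Z=0
after  3: r0=0xff r1=0x82 r2=0xa7 r3=0x81 r4=0x88  N=1 Z=0
after  4: r0=0xff r1=0x82 r2=0xa7 r3=0x7e r4=0x88  N=0 Z=0
after  5: r0=0x8a r1=0x82 r2=0xa7 r3=0x7e r4=0x88  N=1 Z=0
after  6: r0=0x8a r1=0xe1 r2=0xa7 r3=0x7e r4=0x88  N=1 Z=0
after  7: r0=0x8a r1=0xe1 r2=0xa7 r3=0x7e r4=0x08  N=0 Z=0
after  8: r0=0x8a r1=0xe1 r2=0x29 r3=0x7e r4=0x08  N=0 Z=0
after  9: r0=0x8a r1=0xe1 r2=0xab r3=0x7e r4=0x08  N=1 Z=0
after 10: r0=0x8a r1=0xe1 r2=0xab r3=0x7e r4=0xff  N=1 Z=0
after 11: r0=0x8a r1=0x2d r2=0xab r3=0x7e r4=0xff  N=0 Z=0
-- IRQ taken; context saved, return-PC = 12 --
mismatch: r0: reported 0x88 vs actual 0x8a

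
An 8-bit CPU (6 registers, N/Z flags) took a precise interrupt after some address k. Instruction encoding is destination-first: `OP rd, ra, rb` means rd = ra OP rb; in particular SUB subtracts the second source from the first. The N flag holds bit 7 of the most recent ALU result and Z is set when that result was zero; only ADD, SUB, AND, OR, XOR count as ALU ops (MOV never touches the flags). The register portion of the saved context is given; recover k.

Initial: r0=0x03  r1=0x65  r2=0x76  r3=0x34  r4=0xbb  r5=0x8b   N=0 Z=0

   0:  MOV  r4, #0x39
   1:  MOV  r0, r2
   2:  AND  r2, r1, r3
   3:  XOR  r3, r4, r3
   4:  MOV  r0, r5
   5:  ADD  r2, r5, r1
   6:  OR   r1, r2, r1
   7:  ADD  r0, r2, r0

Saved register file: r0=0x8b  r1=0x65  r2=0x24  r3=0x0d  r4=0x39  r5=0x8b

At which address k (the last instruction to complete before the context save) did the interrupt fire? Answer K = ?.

K = 4

after  0: r0=0x03 r1=0x65 r2=0x76 r3=0x34 r4=0x39 r5=0x8b  N=0 Z=0
after  1: r0=0x76 r1=0x65 r2=0x76 r3=0x34 r4=0x39 r5=0x8b  N=0 Z=0
after  2: r0=0x76 r1=0x65 r2=0x24 r3=0x34 r4=0x39 r5=0x8b  N=0 Z=0
after  3: r0=0x76 r1=0x65 r2=0x24 r3=0x0d r4=0x39 r5=0x8b  N=0 Z=0
after  4: r0=0x8b r1=0x65 r2=0x24 r3=0x0d r4=0x39 r5=0x8b  N=0 Z=0
-- IRQ taken; context saved, return-PC = 5 --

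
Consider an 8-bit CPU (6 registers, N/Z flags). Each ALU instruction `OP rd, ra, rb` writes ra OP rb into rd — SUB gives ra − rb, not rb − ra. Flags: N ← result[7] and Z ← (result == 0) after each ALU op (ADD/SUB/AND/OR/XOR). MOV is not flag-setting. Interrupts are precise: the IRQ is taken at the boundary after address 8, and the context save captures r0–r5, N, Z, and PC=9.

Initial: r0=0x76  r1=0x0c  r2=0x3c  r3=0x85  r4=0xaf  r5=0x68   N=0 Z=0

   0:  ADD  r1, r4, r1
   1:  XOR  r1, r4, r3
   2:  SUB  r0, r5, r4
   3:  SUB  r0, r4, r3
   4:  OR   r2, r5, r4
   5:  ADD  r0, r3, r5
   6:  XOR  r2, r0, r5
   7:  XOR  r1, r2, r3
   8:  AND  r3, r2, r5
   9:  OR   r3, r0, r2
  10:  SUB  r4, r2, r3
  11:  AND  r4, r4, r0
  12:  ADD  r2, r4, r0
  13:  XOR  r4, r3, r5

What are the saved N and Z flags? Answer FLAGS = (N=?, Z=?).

FLAGS = (N=0, Z=1)

after  0: r0=0x76 r1=0xbb r2=0x3c r3=0x85 r4=0xaf r5=0x68  N=1 Z=0
after  1: r0=0x76 r1=0x2a r2=0x3c r3=0x85 r4=0xaf r5=0x68  N=0 Z=0
after  2: r0=0xb9 r1=0x2a r2=0x3c r3=0x85 r4=0xaf r5=0x68  N=1 Z=0
after  3: r0=0x2a r1=0x2a r2=0x3c r3=0x85 r4=0xaf r5=0x68  N=0 Z=0
after  4: r0=0x2a r1=0x2a r2=0xef r3=0x85 r4=0xaf r5=0x68  N=1 Z=0
after  5: r0=0xed r1=0x2a r2=0xef r3=0x85 r4=0xaf r5=0x68  N=1 Z=0
after  6: r0=0xed r1=0x2a r2=0x85 r3=0x85 r4=0xaf r5=0x68  N=1 Z=0
after  7: r0=0xed r1=0x00 r2=0x85 r3=0x85 r4=0xaf r5=0x68  N=0 Z=1
after  8: r0=0xed r1=0x00 r2=0x85 r3=0x00 r4=0xaf r5=0x68  N=0 Z=1
-- IRQ taken; context saved, return-PC = 9 --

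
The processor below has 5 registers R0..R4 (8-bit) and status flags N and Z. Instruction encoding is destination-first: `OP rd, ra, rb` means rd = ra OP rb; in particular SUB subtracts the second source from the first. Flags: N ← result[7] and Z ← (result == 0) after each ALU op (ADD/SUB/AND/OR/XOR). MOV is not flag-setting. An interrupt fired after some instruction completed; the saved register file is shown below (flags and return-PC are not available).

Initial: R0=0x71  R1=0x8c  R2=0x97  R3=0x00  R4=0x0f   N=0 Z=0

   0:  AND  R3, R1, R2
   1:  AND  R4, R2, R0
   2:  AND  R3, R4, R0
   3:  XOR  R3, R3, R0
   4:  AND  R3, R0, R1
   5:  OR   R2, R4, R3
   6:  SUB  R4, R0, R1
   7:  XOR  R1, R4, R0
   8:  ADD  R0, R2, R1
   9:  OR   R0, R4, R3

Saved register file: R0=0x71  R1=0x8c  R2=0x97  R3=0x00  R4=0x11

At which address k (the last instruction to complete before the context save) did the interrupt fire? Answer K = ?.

K = 4

after  0: R0=0x71 R1=0x8c R2=0x97 R3=0x84 R4=0x0f  N=1 Z=0
after  1: R0=0x71 R1=0x8c R2=0x97 R3=0x84 R4=0x11  N=0 Z=0
after  2: R0=0x71 R1=0x8c R2=0x97 R3=0x11 R4=0x11  N=0 Z=0
after  3: R0=0x71 R1=0x8c R2=0x97 R3=0x60 R4=0x11  N=0 Z=0
after  4: R0=0x71 R1=0x8c R2=0x97 R3=0x00 R4=0x11  N=0 Z=1
-- IRQ taken; context saved, return-PC = 5 --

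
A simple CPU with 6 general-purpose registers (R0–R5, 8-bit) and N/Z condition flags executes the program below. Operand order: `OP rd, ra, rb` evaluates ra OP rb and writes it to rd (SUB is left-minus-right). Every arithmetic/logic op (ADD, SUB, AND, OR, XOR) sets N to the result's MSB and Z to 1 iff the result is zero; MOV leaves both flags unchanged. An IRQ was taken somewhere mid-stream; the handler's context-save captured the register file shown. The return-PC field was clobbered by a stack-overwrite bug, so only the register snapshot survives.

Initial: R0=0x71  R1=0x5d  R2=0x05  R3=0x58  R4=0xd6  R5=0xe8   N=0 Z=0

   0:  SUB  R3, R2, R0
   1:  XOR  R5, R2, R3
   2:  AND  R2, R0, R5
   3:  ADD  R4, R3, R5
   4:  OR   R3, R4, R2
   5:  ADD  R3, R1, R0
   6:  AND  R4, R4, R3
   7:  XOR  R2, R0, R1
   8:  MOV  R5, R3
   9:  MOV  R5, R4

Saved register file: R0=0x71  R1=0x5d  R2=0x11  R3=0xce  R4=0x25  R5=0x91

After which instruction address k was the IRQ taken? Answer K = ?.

K = 5

after  0: R0=0x71 R1=0x5d R2=0x05 R3=0x94 R4=0xd6 R5=0xe8  N=1 Z=0
after  1: R0=0x71 R1=0x5d R2=0x05 R3=0x94 R4=0xd6 R5=0x91  N=1 Z=0
after  2: R0=0x71 R1=0x5d R2=0x11 R3=0x94 R4=0xd6 R5=0x91  N=0 Z=0
after  3: R0=0x71 R1=0x5d R2=0x11 R3=0x94 R4=0x25 R5=0x91  N=0 Z=0
after  4: R0=0x71 R1=0x5d R2=0x11 R3=0x35 R4=0x25 R5=0x91  N=0 Z=0
after  5: R0=0x71 R1=0x5d R2=0x11 R3=0xce R4=0x25 R5=0x91  N=1 Z=0
-- IRQ taken; context saved, return-PC = 6 --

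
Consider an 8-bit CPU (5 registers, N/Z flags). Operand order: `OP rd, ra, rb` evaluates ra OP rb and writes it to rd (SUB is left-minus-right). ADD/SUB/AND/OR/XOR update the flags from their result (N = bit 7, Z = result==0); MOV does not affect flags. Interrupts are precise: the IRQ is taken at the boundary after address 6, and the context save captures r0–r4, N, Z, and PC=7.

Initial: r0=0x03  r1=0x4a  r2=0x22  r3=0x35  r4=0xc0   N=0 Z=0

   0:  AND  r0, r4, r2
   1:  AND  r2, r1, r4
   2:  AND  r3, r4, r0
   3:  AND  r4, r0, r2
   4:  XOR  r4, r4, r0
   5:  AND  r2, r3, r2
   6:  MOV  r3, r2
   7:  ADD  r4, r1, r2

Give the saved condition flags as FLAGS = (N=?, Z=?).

FLAGS = (N=0, Z=1)

after  0: r0=0x00 r1=0x4a r2=0x22 r3=0x35 r4=0xc0  N=0 Z=1
after  1: r0=0x00 r1=0x4a r2=0x40 r3=0x35 r4=0xc0  N=0 Z=0
after  2: r0=0x00 r1=0x4a r2=0x40 r3=0x00 r4=0xc0  N=0 Z=1
after  3: r0=0x00 r1=0x4a r2=0x40 r3=0x00 r4=0x00  N=0 Z=1
after  4: r0=0x00 r1=0x4a r2=0x40 r3=0x00 r4=0x00  N=0 Z=1
after  5: r0=0x00 r1=0x4a r2=0x00 r3=0x00 r4=0x00  N=0 Z=1
after  6: r0=0x00 r1=0x4a r2=0x00 r3=0x00 r4=0x00  N=0 Z=1
-- IRQ taken; context saved, return-PC = 7 --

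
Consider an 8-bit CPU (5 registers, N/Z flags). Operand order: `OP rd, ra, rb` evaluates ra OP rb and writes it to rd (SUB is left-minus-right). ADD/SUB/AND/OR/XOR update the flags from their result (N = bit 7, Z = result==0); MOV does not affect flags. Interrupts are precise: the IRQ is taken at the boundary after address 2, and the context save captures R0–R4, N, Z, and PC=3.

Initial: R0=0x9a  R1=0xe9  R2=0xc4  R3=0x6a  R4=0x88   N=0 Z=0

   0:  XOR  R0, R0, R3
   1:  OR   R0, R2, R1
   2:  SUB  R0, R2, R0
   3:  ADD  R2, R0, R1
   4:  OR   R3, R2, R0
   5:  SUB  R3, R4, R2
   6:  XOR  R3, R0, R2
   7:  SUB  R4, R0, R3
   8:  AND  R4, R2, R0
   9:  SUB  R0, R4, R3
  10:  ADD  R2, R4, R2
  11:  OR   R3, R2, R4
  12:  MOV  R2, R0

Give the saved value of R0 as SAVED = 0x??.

after  0: R0=0xf0 R1=0xe9 R2=0xc4 R3=0x6a R4=0x88  N=1 Z=0
after  1: R0=0xed R1=0xe9 R2=0xc4 R3=0x6a R4=0x88  N=1 Z=0
after  2: R0=0xd7 R1=0xe9 R2=0xc4 R3=0x6a R4=0x88  N=1 Z=0
-- IRQ taken; context saved, return-PC = 3 --

SAVED = 0xd7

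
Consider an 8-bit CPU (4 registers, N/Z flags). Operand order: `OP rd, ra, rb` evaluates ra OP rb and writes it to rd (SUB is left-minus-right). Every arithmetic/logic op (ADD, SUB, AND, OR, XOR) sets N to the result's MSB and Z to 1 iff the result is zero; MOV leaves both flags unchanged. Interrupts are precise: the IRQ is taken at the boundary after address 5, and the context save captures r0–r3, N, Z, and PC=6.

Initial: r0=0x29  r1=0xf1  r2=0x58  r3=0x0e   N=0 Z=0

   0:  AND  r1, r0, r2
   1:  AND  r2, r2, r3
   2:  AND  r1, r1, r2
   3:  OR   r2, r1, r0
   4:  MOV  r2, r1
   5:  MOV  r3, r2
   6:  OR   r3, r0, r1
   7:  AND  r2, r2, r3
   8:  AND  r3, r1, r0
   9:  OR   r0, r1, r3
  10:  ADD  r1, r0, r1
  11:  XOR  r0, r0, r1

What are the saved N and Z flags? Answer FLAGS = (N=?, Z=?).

FLAGS = (N=0, Z=0)

after  0: r0=0x29 r1=0x08 r2=0x58 r3=0x0e  N=0 Z=0
after  1: r0=0x29 r1=0x08 r2=0x08 r3=0x0e  N=0 Z=0
after  2: r0=0x29 r1=0x08 r2=0x08 r3=0x0e  N=0 Z=0
after  3: r0=0x29 r1=0x08 r2=0x29 r3=0x0e  N=0 Z=0
after  4: r0=0x29 r1=0x08 r2=0x08 r3=0x0e  N=0 Z=0
after  5: r0=0x29 r1=0x08 r2=0x08 r3=0x08  N=0 Z=0
-- IRQ taken; context saved, return-PC = 6 --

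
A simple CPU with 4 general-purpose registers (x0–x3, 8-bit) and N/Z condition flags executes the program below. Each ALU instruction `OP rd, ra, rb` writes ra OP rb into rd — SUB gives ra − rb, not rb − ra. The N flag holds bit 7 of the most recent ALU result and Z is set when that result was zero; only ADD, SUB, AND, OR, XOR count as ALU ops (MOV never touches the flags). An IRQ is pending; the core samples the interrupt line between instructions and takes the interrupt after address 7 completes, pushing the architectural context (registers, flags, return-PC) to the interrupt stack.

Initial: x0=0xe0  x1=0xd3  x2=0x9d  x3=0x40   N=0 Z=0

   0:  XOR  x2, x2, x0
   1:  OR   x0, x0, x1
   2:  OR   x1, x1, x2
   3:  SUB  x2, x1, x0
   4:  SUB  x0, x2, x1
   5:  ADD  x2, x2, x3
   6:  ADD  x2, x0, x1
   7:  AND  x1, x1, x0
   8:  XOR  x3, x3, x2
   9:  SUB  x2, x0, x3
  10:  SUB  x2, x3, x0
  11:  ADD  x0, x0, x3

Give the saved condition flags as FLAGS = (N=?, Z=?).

FLAGS = (N=0, Z=0)

after  0: x0=0xe0 x1=0xd3 x2=0x7d x3=0x40  N=0 Z=0
after  1: x0=0xf3 x1=0xd3 x2=0x7d x3=0x40  N=1 Z=0
after  2: x0=0xf3 x1=0xff x2=0x7d x3=0x40  N=1 Z=0
after  3: x0=0xf3 x1=0xff x2=0x0c x3=0x40  N=0 Z=0
after  4: x0=0x0d x1=0xff x2=0x0c x3=0x40  N=0 Z=0
after  5: x0=0x0d x1=0xff x2=0x4c x3=0x40  N=0 Z=0
after  6: x0=0x0d x1=0xff x2=0x0c x3=0x40  N=0 Z=0
after  7: x0=0x0d x1=0x0d x2=0x0c x3=0x40  N=0 Z=0
-- IRQ taken; context saved, return-PC = 8 --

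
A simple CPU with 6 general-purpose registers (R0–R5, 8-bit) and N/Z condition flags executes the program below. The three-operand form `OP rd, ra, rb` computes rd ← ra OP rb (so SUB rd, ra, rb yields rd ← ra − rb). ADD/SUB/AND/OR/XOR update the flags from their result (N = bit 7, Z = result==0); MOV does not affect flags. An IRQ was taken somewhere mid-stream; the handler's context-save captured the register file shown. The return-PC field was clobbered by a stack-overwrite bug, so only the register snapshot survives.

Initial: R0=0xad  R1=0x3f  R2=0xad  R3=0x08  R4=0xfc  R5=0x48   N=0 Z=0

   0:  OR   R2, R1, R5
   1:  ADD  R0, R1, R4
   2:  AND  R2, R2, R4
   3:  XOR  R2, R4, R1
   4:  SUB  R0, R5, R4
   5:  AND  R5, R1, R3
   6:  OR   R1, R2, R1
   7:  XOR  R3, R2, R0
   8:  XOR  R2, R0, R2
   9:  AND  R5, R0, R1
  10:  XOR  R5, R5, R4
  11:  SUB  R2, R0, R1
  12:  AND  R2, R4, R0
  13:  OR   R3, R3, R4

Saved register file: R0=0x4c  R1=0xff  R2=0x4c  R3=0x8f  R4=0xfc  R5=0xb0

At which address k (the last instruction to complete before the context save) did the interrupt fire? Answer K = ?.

K = 12

after  0: R0=0xad R1=0x3f R2=0x7f R3=0x08 R4=0xfc R5=0x48  N=0 Z=0
after  1: R0=0x3b R1=0x3f R2=0x7f R3=0x08 R4=0xfc R5=0x48  N=0 Z=0
after  2: R0=0x3b R1=0x3f R2=0x7c R3=0x08 R4=0xfc R5=0x48  N=0 Z=0
after  3: R0=0x3b R1=0x3f R2=0xc3 R3=0x08 R4=0xfc R5=0x48  N=1 Z=0
after  4: R0=0x4c R1=0x3f R2=0xc3 R3=0x08 R4=0xfc R5=0x48  N=0 Z=0
after  5: R0=0x4c R1=0x3f R2=0xc3 R3=0x08 R4=0xfc R5=0x08  N=0 Z=0
after  6: R0=0x4c R1=0xff R2=0xc3 R3=0x08 R4=0xfc R5=0x08  N=1 Z=0
after  7: R0=0x4c R1=0xff R2=0xc3 R3=0x8f R4=0xfc R5=0x08  N=1 Z=0
after  8: R0=0x4c R1=0xff R2=0x8f R3=0x8f R4=0xfc R5=0x08  N=1 Z=0
after  9: R0=0x4c R1=0xff R2=0x8f R3=0x8f R4=0xfc R5=0x4c  N=0 Z=0
after 10: R0=0x4c R1=0xff R2=0x8f R3=0x8f R4=0xfc R5=0xb0  N=1 Z=0
after 11: R0=0x4c R1=0xff R2=0x4d R3=0x8f R4=0xfc R5=0xb0  N=0 Z=0
after 12: R0=0x4c R1=0xff R2=0x4c R3=0x8f R4=0xfc R5=0xb0  N=0 Z=0
-- IRQ taken; context saved, return-PC = 13 --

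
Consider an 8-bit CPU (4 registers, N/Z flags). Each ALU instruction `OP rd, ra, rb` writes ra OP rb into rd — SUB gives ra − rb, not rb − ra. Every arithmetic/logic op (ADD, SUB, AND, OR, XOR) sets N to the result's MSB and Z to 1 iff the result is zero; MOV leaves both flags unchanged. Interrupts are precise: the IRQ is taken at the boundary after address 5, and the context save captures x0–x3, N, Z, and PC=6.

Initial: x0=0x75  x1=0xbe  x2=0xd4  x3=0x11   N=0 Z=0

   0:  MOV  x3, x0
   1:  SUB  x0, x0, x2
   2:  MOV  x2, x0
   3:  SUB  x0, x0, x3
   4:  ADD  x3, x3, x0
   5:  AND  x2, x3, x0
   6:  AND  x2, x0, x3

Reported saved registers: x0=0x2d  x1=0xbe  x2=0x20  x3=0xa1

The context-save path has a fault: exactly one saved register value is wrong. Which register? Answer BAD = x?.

BAD = x0

after  0: x0=0x75 x1=0xbe x2=0xd4 x3=0x75  N=0 Z=0
after  1: x0=0xa1 x1=0xbe x2=0xd4 x3=0x75  N=1 Z=0
after  2: x0=0xa1 x1=0xbe x2=0xa1 x3=0x75  N=1 Z=0
after  3: x0=0x2c x1=0xbe x2=0xa1 x3=0x75  N=0 Z=0
after  4: x0=0x2c x1=0xbe x2=0xa1 x3=0xa1  N=1 Z=0
after  5: x0=0x2c x1=0xbe x2=0x20 x3=0xa1  N=0 Z=0
-- IRQ taken; context saved, return-PC = 6 --
mismatch: x0: reported 0x2d vs actual 0x2c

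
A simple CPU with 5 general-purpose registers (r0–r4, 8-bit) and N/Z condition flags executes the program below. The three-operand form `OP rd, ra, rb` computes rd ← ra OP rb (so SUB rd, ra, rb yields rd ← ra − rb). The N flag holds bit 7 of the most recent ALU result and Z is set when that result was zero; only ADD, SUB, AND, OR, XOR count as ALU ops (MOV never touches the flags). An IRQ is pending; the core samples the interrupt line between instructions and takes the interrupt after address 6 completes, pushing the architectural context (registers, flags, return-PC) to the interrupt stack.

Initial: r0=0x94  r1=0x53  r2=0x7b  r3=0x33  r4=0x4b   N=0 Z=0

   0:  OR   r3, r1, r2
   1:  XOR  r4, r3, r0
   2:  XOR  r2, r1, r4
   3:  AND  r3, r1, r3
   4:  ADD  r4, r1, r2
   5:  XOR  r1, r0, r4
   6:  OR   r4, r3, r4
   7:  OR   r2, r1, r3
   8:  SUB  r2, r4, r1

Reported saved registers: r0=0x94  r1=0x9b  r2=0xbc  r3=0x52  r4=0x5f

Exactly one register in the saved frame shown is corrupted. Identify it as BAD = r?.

BAD = r3

after  0: r0=0x94 r1=0x53 r2=0x7b r3=0x7b r4=0x4b  N=0 Z=0
after  1: r0=0x94 r1=0x53 r2=0x7b r3=0x7b r4=0xef  N=1 Z=0
after  2: r0=0x94 r1=0x53 r2=0xbc r3=0x7b r4=0xef  N=1 Z=0
after  3: r0=0x94 r1=0x53 r2=0xbc r3=0x53 r4=0xef  N=0 Z=0
after  4: r0=0x94 r1=0x53 r2=0xbc r3=0x53 r4=0x0f  N=0 Z=0
after  5: r0=0x94 r1=0x9b r2=0xbc r3=0x53 r4=0x0f  N=1 Z=0
after  6: r0=0x94 r1=0x9b r2=0xbc r3=0x53 r4=0x5f  N=0 Z=0
-- IRQ taken; context saved, return-PC = 7 --
mismatch: r3: reported 0x52 vs actual 0x53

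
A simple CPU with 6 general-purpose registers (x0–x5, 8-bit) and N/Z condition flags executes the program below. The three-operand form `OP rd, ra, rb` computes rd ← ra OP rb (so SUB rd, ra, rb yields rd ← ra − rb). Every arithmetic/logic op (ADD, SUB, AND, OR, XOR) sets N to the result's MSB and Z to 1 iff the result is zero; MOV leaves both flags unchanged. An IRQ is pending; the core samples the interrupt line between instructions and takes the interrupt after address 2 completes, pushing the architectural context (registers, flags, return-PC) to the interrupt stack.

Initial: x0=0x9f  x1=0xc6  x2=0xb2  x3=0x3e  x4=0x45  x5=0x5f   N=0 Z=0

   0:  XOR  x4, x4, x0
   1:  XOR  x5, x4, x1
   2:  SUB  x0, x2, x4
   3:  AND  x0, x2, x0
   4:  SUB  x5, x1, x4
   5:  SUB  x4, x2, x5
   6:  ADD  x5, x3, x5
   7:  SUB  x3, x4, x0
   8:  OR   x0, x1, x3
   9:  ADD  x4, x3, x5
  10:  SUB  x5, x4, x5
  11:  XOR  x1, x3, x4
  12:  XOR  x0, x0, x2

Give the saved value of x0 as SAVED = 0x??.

after  0: x0=0x9f x1=0xc6 x2=0xb2 x3=0x3e x4=0xda x5=0x5f  N=1 Z=0
after  1: x0=0x9f x1=0xc6 x2=0xb2 x3=0x3e x4=0xda x5=0x1c  N=0 Z=0
after  2: x0=0xd8 x1=0xc6 x2=0xb2 x3=0x3e x4=0xda x5=0x1c  N=1 Z=0
-- IRQ taken; context saved, return-PC = 3 --

SAVED = 0xd8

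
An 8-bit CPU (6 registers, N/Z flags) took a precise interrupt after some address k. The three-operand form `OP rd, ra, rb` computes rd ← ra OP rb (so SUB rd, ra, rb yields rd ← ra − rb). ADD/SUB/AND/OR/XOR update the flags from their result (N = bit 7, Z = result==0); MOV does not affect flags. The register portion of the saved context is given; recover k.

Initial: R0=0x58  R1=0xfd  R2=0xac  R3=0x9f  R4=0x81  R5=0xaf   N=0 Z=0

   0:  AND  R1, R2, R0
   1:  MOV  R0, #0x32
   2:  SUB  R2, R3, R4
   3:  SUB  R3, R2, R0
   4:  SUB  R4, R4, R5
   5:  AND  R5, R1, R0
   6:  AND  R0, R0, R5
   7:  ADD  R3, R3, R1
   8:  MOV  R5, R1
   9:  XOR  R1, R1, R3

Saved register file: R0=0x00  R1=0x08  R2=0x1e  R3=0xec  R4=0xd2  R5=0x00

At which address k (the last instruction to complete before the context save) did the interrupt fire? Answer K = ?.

after  0: R0=0x58 R1=0x08 R2=0xac R3=0x9f R4=0x81 R5=0xaf  N=0 Z=0
after  1: R0=0x32 R1=0x08 R2=0xac R3=0x9f R4=0x81 R5=0xaf  N=0 Z=0
after  2: R0=0x32 R1=0x08 R2=0x1e R3=0x9f R4=0x81 R5=0xaf  N=0 Z=0
after  3: R0=0x32 R1=0x08 R2=0x1e R3=0xec R4=0x81 R5=0xaf  N=1 Z=0
after  4: R0=0x32 R1=0x08 R2=0x1e R3=0xec R4=0xd2 R5=0xaf  N=1 Z=0
after  5: R0=0x32 R1=0x08 R2=0x1e R3=0xec R4=0xd2 R5=0x00  N=0 Z=1
after  6: R0=0x00 R1=0x08 R2=0x1e R3=0xec R4=0xd2 R5=0x00  N=0 Z=1
-- IRQ taken; context saved, return-PC = 7 --

K = 6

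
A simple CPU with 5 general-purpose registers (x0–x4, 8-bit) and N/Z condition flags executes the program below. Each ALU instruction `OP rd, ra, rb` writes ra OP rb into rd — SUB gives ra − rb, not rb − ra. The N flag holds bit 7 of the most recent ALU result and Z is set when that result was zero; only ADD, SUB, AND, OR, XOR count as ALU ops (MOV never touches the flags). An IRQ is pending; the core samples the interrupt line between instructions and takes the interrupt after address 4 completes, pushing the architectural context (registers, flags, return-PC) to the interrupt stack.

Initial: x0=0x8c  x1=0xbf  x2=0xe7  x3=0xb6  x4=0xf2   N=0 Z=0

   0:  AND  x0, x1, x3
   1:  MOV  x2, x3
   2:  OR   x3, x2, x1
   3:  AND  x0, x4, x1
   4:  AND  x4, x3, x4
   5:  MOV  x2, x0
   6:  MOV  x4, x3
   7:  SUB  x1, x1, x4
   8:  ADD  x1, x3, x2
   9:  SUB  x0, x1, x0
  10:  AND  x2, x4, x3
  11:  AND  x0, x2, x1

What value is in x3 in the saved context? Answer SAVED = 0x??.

after  0: x0=0xb6 x1=0xbf x2=0xe7 x3=0xb6 x4=0xf2  N=1 Z=0
after  1: x0=0xb6 x1=0xbf x2=0xb6 x3=0xb6 x4=0xf2  N=1 Z=0
after  2: x0=0xb6 x1=0xbf x2=0xb6 x3=0xbf x4=0xf2  N=1 Z=0
after  3: x0=0xb2 x1=0xbf x2=0xb6 x3=0xbf x4=0xf2  N=1 Z=0
after  4: x0=0xb2 x1=0xbf x2=0xb6 x3=0xbf x4=0xb2  N=1 Z=0
-- IRQ taken; context saved, return-PC = 5 --

SAVED = 0xbf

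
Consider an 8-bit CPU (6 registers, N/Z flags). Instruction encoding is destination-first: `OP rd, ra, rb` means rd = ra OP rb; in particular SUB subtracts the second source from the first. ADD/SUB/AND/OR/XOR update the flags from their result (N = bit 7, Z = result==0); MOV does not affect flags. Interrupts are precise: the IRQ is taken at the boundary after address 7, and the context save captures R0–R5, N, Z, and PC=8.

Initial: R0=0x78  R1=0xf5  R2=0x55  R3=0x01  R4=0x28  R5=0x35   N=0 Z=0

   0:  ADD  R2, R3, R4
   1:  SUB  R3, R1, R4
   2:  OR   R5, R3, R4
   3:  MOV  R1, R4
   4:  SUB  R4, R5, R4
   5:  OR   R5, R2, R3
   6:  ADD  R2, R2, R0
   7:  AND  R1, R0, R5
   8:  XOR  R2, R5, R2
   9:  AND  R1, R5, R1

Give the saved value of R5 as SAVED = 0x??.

after  0: R0=0x78 R1=0xf5 R2=0x29 R3=0x01 R4=0x28 R5=0x35  N=0 Z=0
after  1: R0=0x78 R1=0xf5 R2=0x29 R3=0xcd R4=0x28 R5=0x35  N=1 Z=0
after  2: R0=0x78 R1=0xf5 R2=0x29 R3=0xcd R4=0x28 R5=0xed  N=1 Z=0
after  3: R0=0x78 R1=0x28 R2=0x29 R3=0xcd R4=0x28 R5=0xed  N=1 Z=0
after  4: R0=0x78 R1=0x28 R2=0x29 R3=0xcd R4=0xc5 R5=0xed  N=1 Z=0
after  5: R0=0x78 R1=0x28 R2=0x29 R3=0xcd R4=0xc5 R5=0xed  N=1 Z=0
after  6: R0=0x78 R1=0x28 R2=0xa1 R3=0xcd R4=0xc5 R5=0xed  N=1 Z=0
after  7: R0=0x78 R1=0x68 R2=0xa1 R3=0xcd R4=0xc5 R5=0xed  N=0 Z=0
-- IRQ taken; context saved, return-PC = 8 --

SAVED = 0xed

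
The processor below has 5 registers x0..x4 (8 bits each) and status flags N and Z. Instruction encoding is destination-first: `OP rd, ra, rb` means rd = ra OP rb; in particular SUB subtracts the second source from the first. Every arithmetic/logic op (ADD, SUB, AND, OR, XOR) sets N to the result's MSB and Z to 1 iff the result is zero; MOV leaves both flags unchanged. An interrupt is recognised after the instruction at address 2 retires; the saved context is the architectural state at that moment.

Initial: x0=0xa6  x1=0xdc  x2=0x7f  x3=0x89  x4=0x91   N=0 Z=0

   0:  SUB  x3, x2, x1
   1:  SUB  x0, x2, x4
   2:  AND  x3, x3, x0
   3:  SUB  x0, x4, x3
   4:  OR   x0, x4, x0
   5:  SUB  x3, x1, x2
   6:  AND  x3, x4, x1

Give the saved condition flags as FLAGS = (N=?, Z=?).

FLAGS = (N=1, Z=0)

after  0: x0=0xa6 x1=0xdc x2=0x7f x3=0xa3 x4=0x91  N=1 Z=0
after  1: x0=0xee x1=0xdc x2=0x7f x3=0xa3 x4=0x91  N=1 Z=0
after  2: x0=0xee x1=0xdc x2=0x7f x3=0xa2 x4=0x91  N=1 Z=0
-- IRQ taken; context saved, return-PC = 3 --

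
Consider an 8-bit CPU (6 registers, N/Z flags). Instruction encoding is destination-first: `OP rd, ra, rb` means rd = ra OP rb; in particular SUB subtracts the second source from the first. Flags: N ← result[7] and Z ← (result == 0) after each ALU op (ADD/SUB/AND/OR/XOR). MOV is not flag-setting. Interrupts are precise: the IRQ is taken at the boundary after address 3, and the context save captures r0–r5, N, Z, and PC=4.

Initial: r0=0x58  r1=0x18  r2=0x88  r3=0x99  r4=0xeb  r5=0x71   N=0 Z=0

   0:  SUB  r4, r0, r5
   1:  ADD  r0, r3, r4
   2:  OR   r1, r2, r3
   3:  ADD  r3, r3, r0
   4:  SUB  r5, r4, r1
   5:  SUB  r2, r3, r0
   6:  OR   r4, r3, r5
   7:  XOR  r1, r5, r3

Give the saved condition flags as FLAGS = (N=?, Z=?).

after  0: r0=0x58 r1=0x18 r2=0x88 r3=0x99 r4=0xe7 r5=0x71  N=1 Z=0
after  1: r0=0x80 r1=0x18 r2=0x88 r3=0x99 r4=0xe7 r5=0x71  N=1 Z=0
after  2: r0=0x80 r1=0x99 r2=0x88 r3=0x99 r4=0xe7 r5=0x71  N=1 Z=0
after  3: r0=0x80 r1=0x99 r2=0x88 r3=0x19 r4=0xe7 r5=0x71  N=0 Z=0
-- IRQ taken; context saved, return-PC = 4 --

FLAGS = (N=0, Z=0)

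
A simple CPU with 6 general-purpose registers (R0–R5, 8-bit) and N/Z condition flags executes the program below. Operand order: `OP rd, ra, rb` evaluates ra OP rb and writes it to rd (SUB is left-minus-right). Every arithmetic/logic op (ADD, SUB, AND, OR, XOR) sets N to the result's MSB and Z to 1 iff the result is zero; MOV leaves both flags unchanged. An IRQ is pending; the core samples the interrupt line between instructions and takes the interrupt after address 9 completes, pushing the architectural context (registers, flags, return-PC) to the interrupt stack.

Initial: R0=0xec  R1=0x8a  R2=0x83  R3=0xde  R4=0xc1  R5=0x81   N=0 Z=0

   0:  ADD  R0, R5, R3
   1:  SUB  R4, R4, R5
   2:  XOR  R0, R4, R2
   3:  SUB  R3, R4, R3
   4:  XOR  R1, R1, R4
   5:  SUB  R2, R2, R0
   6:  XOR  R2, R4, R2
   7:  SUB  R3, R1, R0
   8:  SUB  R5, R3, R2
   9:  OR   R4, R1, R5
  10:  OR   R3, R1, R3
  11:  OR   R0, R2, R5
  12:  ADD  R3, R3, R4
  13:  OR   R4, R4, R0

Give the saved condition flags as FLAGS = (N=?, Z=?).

FLAGS = (N=1, Z=0)

after  0: R0=0x5f R1=0x8a R2=0x83 R3=0xde R4=0xc1 R5=0x81  N=0 Z=0
after  1: R0=0x5f R1=0x8a R2=0x83 R3=0xde R4=0x40 R5=0x81  N=0 Z=0
after  2: R0=0xc3 R1=0x8a R2=0x83 R3=0xde R4=0x40 R5=0x81  N=1 Z=0
after  3: R0=0xc3 R1=0x8a R2=0x83 R3=0x62 R4=0x40 R5=0x81  N=0 Z=0
after  4: R0=0xc3 R1=0xca R2=0x83 R3=0x62 R4=0x40 R5=0x81  N=1 Z=0
after  5: R0=0xc3 R1=0xca R2=0xc0 R3=0x62 R4=0x40 R5=0x81  N=1 Z=0
after  6: R0=0xc3 R1=0xca R2=0x80 R3=0x62 R4=0x40 R5=0x81  N=1 Z=0
after  7: R0=0xc3 R1=0xca R2=0x80 R3=0x07 R4=0x40 R5=0x81  N=0 Z=0
after  8: R0=0xc3 R1=0xca R2=0x80 R3=0x07 R4=0x40 R5=0x87  N=1 Z=0
after  9: R0=0xc3 R1=0xca R2=0x80 R3=0x07 R4=0xcf R5=0x87  N=1 Z=0
-- IRQ taken; context saved, return-PC = 10 --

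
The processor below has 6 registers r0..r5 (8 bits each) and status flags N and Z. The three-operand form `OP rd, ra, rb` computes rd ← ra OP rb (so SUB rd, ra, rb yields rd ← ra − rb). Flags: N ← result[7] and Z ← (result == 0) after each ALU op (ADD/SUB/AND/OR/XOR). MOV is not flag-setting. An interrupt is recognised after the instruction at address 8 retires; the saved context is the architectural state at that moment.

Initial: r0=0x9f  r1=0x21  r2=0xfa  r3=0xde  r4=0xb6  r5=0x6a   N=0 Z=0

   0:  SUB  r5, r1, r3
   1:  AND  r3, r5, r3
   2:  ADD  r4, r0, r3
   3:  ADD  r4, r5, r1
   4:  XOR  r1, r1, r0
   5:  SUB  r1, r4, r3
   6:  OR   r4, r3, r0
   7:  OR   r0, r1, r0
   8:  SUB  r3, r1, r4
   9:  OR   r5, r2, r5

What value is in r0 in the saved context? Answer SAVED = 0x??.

after  0: r0=0x9f r1=0x21 r2=0xfa r3=0xde r4=0xb6 r5=0x43  N=0 Z=0
after  1: r0=0x9f r1=0x21 r2=0xfa r3=0x42 r4=0xb6 r5=0x43  N=0 Z=0
after  2: r0=0x9f r1=0x21 r2=0xfa r3=0x42 r4=0xe1 r5=0x43  N=1 Z=0
after  3: r0=0x9f r1=0x21 r2=0xfa r3=0x42 r4=0x64 r5=0x43  N=0 Z=0
after  4: r0=0x9f r1=0xbe r2=0xfa r3=0x42 r4=0x64 r5=0x43  N=1 Z=0
after  5: r0=0x9f r1=0x22 r2=0xfa r3=0x42 r4=0x64 r5=0x43  N=0 Z=0
after  6: r0=0x9f r1=0x22 r2=0xfa r3=0x42 r4=0xdf r5=0x43  N=1 Z=0
after  7: r0=0xbf r1=0x22 r2=0xfa r3=0x42 r4=0xdf r5=0x43  N=1 Z=0
after  8: r0=0xbf r1=0x22 r2=0xfa r3=0x43 r4=0xdf r5=0x43  N=0 Z=0
-- IRQ taken; context saved, return-PC = 9 --

SAVED = 0xbf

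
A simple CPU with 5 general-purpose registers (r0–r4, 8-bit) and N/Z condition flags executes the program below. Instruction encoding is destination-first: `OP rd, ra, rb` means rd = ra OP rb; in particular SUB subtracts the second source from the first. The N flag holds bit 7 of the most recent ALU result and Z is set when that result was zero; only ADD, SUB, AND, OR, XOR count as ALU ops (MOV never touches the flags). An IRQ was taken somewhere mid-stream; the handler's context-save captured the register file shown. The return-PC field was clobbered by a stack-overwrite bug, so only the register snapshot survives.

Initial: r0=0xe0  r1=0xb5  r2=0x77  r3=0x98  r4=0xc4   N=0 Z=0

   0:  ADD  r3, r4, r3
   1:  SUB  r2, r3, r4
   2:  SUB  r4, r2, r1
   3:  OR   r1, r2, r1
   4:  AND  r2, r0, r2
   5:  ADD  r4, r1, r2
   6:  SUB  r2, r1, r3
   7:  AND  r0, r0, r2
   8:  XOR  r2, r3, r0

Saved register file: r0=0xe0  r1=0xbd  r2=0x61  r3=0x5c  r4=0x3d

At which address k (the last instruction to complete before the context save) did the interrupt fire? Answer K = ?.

K = 6

after  0: r0=0xe0 r1=0xb5 r2=0x77 r3=0x5c r4=0xc4  N=0 Z=0
after  1: r0=0xe0 r1=0xb5 r2=0x98 r3=0x5c r4=0xc4  N=1 Z=0
after  2: r0=0xe0 r1=0xb5 r2=0x98 r3=0x5c r4=0xe3  N=1 Z=0
after  3: r0=0xe0 r1=0xbd r2=0x98 r3=0x5c r4=0xe3  N=1 Z=0
after  4: r0=0xe0 r1=0xbd r2=0x80 r3=0x5c r4=0xe3  N=1 Z=0
after  5: r0=0xe0 r1=0xbd r2=0x80 r3=0x5c r4=0x3d  N=0 Z=0
after  6: r0=0xe0 r1=0xbd r2=0x61 r3=0x5c r4=0x3d  N=0 Z=0
-- IRQ taken; context saved, return-PC = 7 --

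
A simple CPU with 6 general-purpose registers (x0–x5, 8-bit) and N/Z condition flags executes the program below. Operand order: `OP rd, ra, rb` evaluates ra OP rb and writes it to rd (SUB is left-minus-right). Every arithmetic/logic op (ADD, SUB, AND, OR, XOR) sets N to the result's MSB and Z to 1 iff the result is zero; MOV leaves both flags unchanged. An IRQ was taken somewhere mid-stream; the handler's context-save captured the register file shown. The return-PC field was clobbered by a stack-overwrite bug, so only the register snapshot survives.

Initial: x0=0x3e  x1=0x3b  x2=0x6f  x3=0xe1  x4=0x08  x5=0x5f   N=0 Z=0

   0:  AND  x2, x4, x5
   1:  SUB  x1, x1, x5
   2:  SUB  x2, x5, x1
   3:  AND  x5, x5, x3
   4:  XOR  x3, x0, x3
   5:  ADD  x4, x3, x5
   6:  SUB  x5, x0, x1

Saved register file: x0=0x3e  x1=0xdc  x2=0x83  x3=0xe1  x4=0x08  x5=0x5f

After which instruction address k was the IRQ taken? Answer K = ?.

K = 2

after  0: x0=0x3e x1=0x3b x2=0x08 x3=0xe1 x4=0x08 x5=0x5f  N=0 Z=0
after  1: x0=0x3e x1=0xdc x2=0x08 x3=0xe1 x4=0x08 x5=0x5f  N=1 Z=0
after  2: x0=0x3e x1=0xdc x2=0x83 x3=0xe1 x4=0x08 x5=0x5f  N=1 Z=0
-- IRQ taken; context saved, return-PC = 3 --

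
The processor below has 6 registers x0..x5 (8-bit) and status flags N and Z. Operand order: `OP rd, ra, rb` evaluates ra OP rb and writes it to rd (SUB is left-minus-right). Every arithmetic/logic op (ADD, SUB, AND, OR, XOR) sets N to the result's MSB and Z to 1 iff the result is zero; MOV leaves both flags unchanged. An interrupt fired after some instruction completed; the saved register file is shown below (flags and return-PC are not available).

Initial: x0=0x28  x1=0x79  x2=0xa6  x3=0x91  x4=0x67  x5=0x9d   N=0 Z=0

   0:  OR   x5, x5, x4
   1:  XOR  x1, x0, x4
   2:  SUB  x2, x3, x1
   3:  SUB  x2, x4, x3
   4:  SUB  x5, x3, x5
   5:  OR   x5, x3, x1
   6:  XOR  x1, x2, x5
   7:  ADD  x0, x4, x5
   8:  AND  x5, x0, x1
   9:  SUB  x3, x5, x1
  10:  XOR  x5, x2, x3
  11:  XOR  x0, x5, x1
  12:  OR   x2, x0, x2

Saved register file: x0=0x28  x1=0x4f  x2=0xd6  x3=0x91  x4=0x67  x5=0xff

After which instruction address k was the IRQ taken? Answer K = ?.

K = 3

after  0: x0=0x28 x1=0x79 x2=0xa6 x3=0x91 x4=0x67 x5=0xff  N=1 Z=0
after  1: x0=0x28 x1=0x4f x2=0xa6 x3=0x91 x4=0x67 x5=0xff  N=0 Z=0
after  2: x0=0x28 x1=0x4f x2=0x42 x3=0x91 x4=0x67 x5=0xff  N=0 Z=0
after  3: x0=0x28 x1=0x4f x2=0xd6 x3=0x91 x4=0x67 x5=0xff  N=1 Z=0
-- IRQ taken; context saved, return-PC = 4 --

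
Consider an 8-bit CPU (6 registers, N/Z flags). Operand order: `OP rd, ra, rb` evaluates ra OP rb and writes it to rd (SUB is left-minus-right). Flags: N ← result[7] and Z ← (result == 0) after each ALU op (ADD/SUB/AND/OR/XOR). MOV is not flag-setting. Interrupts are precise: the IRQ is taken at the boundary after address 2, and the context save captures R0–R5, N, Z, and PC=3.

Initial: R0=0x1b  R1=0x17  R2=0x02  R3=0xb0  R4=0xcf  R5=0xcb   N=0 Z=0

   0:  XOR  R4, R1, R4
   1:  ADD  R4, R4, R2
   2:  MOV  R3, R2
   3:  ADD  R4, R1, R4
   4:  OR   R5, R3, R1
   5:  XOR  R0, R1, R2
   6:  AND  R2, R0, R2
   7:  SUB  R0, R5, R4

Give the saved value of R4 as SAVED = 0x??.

SAVED = 0xda

after  0: R0=0x1b R1=0x17 R2=0x02 R3=0xb0 R4=0xd8 R5=0xcb  N=1 Z=0
after  1: R0=0x1b R1=0x17 R2=0x02 R3=0xb0 R4=0xda R5=0xcb  N=1 Z=0
after  2: R0=0x1b R1=0x17 R2=0x02 R3=0x02 R4=0xda R5=0xcb  N=1 Z=0
-- IRQ taken; context saved, return-PC = 3 --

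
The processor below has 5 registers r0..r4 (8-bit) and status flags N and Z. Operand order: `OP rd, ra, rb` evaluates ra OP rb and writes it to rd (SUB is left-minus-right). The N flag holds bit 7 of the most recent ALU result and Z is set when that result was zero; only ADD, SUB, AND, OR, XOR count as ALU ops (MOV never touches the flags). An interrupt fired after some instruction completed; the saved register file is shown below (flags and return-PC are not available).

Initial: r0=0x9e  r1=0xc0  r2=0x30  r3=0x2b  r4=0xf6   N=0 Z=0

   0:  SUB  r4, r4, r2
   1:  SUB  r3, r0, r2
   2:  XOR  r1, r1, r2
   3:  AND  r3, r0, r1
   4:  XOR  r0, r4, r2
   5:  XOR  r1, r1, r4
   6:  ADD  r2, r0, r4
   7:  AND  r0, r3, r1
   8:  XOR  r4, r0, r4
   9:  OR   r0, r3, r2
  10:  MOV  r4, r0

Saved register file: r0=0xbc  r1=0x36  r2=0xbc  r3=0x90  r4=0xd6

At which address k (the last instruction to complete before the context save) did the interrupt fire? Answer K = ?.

after  0: r0=0x9e r1=0xc0 r2=0x30 r3=0x2b r4=0xc6  N=1 Z=0
after  1: r0=0x9e r1=0xc0 r2=0x30 r3=0x6e r4=0xc6  N=0 Z=0
after  2: r0=0x9e r1=0xf0 r2=0x30 r3=0x6e r4=0xc6  N=1 Z=0
after  3: r0=0x9e r1=0xf0 r2=0x30 r3=0x90 r4=0xc6  N=1 Z=0
after  4: r0=0xf6 r1=0xf0 r2=0x30 r3=0x90 r4=0xc6  N=1 Z=0
after  5: r0=0xf6 r1=0x36 r2=0x30 r3=0x90 r4=0xc6  N=0 Z=0
after  6: r0=0xf6 r1=0x36 r2=0xbc r3=0x90 r4=0xc6  N=1 Z=0
after  7: r0=0x10 r1=0x36 r2=0xbc r3=0x90 r4=0xc6  N=0 Z=0
after  8: r0=0x10 r1=0x36 r2=0xbc r3=0x90 r4=0xd6  N=1 Z=0
after  9: r0=0xbc r1=0x36 r2=0xbc r3=0x90 r4=0xd6  N=1 Z=0
-- IRQ taken; context saved, return-PC = 10 --

K = 9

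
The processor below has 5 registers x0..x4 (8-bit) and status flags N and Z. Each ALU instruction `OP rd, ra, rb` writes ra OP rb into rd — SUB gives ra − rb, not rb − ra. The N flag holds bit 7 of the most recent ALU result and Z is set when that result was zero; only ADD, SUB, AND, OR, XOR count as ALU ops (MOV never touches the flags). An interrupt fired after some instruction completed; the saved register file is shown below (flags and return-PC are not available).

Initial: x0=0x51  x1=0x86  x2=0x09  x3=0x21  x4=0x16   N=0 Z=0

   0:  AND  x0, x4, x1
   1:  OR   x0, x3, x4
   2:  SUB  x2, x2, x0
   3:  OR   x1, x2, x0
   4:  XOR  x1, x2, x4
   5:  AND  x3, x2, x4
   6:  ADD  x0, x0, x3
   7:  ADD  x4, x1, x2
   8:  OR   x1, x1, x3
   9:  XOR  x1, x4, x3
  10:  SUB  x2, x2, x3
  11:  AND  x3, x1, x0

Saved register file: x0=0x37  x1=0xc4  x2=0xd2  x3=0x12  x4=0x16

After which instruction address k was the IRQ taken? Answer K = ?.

K = 5

after  0: x0=0x06 x1=0x86 x2=0x09 x3=0x21 x4=0x16  N=0 Z=0
after  1: x0=0x37 x1=0x86 x2=0x09 x3=0x21 x4=0x16  N=0 Z=0
after  2: x0=0x37 x1=0x86 x2=0xd2 x3=0x21 x4=0x16  N=1 Z=0
after  3: x0=0x37 x1=0xf7 x2=0xd2 x3=0x21 x4=0x16  N=1 Z=0
after  4: x0=0x37 x1=0xc4 x2=0xd2 x3=0x21 x4=0x16  N=1 Z=0
after  5: x0=0x37 x1=0xc4 x2=0xd2 x3=0x12 x4=0x16  N=0 Z=0
-- IRQ taken; context saved, return-PC = 6 --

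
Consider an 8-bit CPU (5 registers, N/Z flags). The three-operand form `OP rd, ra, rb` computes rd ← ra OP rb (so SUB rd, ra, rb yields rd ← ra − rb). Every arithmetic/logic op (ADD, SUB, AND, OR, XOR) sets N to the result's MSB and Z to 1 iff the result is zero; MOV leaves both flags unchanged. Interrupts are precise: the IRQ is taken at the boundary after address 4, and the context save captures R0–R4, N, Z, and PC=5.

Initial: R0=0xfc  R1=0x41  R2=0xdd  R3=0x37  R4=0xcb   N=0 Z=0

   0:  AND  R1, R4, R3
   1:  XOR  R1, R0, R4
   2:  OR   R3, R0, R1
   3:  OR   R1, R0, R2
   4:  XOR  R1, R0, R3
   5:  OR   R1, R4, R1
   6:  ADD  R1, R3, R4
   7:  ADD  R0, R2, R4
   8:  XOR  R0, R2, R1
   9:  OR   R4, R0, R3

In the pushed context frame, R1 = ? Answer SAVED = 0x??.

SAVED = 0x03

after  0: R0=0xfc R1=0x03 R2=0xdd R3=0x37 R4=0xcb  N=0 Z=0
after  1: R0=0xfc R1=0x37 R2=0xdd R3=0x37 R4=0xcb  N=0 Z=0
after  2: R0=0xfc R1=0x37 R2=0xdd R3=0xff R4=0xcb  N=1 Z=0
after  3: R0=0xfc R1=0xfd R2=0xdd R3=0xff R4=0xcb  N=1 Z=0
after  4: R0=0xfc R1=0x03 R2=0xdd R3=0xff R4=0xcb  N=0 Z=0
-- IRQ taken; context saved, return-PC = 5 --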